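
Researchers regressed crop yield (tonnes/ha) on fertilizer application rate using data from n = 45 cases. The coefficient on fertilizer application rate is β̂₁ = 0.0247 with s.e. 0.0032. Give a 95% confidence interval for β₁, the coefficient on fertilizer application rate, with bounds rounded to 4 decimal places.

df = n − 2 = 45 − 2 = 43.
t* = t_{0.025, 43} = 2.016692.
Margin = t* × SE = 2.016692 × 0.0032 = 0.006453.
CI: 0.0247 ± 0.006453 → (0.0182, 0.0312).
With 95% confidence, each one-unit increase in fertilizer application rate is associated with a change of between 0.0182 and 0.0312 tonnes/ha in crop yield.

(0.0182, 0.0312)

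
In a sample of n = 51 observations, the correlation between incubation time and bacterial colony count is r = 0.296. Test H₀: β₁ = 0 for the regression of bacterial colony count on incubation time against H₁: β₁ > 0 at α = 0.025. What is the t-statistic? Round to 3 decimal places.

t = 2.169

t = r·√(n − 2)/√(1 − r²) = 0.296·√49/√0.912384 = 2.169.
df = n − 2 = 49.
One-sided p ≈ 0.0175, which is < 0.025, so reject H₀.
There is evidence of a linear association between incubation time and bacterial colony count.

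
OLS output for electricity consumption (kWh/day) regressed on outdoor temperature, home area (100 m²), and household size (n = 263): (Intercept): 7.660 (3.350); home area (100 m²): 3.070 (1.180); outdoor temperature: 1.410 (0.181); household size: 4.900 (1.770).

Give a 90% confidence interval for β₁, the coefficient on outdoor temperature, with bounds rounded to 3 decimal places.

(1.111, 1.709)

Read off: b = 1.410, SE = 0.181 for outdoor temperature.
df = n − k − 1 = 263 − 3 − 1 = 259.
t* = t_{0.05, 259} = 1.650758.
Margin = t* × SE = 1.650758 × 0.181 = 0.29879.
CI: 1.410 ± 0.29879 → (1.111, 1.709).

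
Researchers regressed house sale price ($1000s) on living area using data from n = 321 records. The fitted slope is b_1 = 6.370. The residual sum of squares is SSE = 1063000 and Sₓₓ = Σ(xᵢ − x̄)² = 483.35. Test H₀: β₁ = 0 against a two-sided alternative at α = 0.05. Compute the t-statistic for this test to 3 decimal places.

t = 2.426

MSE = SSE/(n − 2) = 1063000/319 = 3332.29.
SE(b_1) = √(MSE/Sₓₓ) = √(3332.29/483.35) = 2.62567.
t = 6.370 / 2.62567 = 2.426.
df = n − 2 = 319.
Two-sided p ≈ 0.0158, which is < 0.05, so reject H₀.
There is evidence that living area is associated with house sale price.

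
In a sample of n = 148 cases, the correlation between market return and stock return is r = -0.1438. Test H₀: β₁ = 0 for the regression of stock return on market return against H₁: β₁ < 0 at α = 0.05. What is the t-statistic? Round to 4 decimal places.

t = r·√(n − 2)/√(1 − r²) = -0.1438·√146/√0.979322 = -1.7558.
df = n − 2 = 146.
One-sided p ≈ 0.0406, which is < 0.05, so reject H₀.
There is evidence of a linear association between market return and stock return.

t = -1.7558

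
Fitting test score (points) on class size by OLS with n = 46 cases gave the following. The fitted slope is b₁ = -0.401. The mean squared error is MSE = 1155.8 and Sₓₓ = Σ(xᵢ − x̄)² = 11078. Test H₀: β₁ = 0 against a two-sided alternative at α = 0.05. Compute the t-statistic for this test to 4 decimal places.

t = -1.2415

SE(b₁) = √(MSE/Sₓₓ) = √(1155.8/11078) = 0.323006.
t = -0.401 / 0.323006 = -1.2415.
df = n − 2 = 44.
Two-sided p ≈ 0.2210, which is ≥ 0.05, so fail to reject H₀.
The data do not give significant evidence of an association between class size and test score.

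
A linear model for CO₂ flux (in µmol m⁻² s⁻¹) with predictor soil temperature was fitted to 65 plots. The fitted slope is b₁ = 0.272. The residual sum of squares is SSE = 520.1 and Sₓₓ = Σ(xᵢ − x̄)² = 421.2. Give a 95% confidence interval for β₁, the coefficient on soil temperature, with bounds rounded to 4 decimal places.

MSE = SSE/(n − 2) = 520.1/63 = 8.25556.
SE(b₁) = √(MSE/Sₓₓ) = √(8.25556/421.2) = 0.14.
df = n − 2 = 63.
t* = t_{0.025, 63} = 1.998341.
Margin = t* × SE = 1.998341 × 0.14 = 0.279768.
CI: 0.272 ± 0.279768 → (-0.0078, 0.5518).
With 95% confidence, each one-unit increase in soil temperature is associated with a change of between -0.0078 and 0.5518 µmol m⁻² s⁻¹ in CO₂ flux.

(-0.0078, 0.5518)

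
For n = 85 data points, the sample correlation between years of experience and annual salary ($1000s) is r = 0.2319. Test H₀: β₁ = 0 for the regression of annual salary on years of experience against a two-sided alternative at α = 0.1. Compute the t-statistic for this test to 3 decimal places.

t = r·√(n − 2)/√(1 − r²) = 0.2319·√83/√0.946222 = 2.172.
df = n − 2 = 83.
Two-sided p ≈ 0.0327, which is < 0.1, so reject H₀.
There is evidence of a linear association between years of experience and annual salary.

t = 2.172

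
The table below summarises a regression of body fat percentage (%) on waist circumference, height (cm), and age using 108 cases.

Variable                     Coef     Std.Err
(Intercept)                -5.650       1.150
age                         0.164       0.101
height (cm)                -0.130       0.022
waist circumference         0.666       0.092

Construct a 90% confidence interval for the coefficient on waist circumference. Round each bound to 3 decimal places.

Read off: b = 0.666, SE = 0.092 for waist circumference.
df = n − k − 1 = 108 − 3 − 1 = 104.
t* = t_{0.05, 104} = 1.659637.
Margin = t* × SE = 1.659637 × 0.092 = 0.15269.
CI: 0.666 ± 0.15269 → (0.513, 0.819).

(0.513, 0.819)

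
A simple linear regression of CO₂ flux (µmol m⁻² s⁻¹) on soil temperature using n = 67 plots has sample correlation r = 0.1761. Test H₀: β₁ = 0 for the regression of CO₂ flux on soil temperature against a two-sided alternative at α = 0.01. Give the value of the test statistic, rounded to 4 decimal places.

t = 1.4423

t = r·√(n − 2)/√(1 − r²) = 0.1761·√65/√0.968989 = 1.4423.
df = n − 2 = 65.
Two-sided p ≈ 0.1540, which is ≥ 0.01, so fail to reject H₀.
The data do not give significant evidence of a linear association between soil temperature and CO₂ flux.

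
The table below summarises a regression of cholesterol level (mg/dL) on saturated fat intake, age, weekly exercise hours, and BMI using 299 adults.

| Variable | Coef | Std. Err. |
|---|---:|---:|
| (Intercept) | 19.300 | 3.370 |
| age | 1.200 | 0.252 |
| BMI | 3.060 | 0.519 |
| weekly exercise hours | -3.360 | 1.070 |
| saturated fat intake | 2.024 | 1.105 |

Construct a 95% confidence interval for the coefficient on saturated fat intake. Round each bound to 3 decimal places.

Read off: b = 2.024, SE = 1.105 for saturated fat intake.
df = n − k − 1 = 299 − 4 − 1 = 294.
t* = t_{0.025, 294} = 1.968066.
Margin = t* × SE = 1.968066 × 1.105 = 2.17471.
CI: 2.024 ± 2.17471 → (-0.151, 4.199).

(-0.151, 4.199)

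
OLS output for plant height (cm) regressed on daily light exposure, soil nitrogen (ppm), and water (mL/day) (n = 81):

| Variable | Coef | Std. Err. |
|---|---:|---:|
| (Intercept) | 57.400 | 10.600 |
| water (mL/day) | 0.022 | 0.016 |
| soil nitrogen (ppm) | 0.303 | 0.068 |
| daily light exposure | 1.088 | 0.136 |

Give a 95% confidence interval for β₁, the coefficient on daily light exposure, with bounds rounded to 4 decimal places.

Read off: b = 1.088, SE = 0.136 for daily light exposure.
df = n − k − 1 = 81 − 3 − 1 = 77.
t* = t_{0.025, 77} = 1.991254.
Margin = t* × SE = 1.991254 × 0.136 = 0.270811.
CI: 1.088 ± 0.270811 → (0.8172, 1.3588).

(0.8172, 1.3588)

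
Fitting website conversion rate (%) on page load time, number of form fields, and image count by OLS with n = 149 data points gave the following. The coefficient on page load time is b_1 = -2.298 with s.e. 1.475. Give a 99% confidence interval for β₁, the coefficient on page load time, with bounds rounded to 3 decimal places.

(-6.148, 1.552)

df = n − k − 1 = 149 − 3 − 1 = 145.
t* = t_{0.005, 145} = 2.610161.
Margin = t* × SE = 2.610161 × 1.475 = 3.84999.
CI: -2.298 ± 3.84999 → (-6.148, 1.552).
With 99% confidence, each one-unit increase in page load time is associated with a change of between -6.148 and 1.552 % in website conversion rate, holding the other predictors fixed.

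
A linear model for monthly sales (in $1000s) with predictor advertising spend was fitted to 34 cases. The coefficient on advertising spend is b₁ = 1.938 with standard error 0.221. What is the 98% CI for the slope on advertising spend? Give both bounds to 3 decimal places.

df = n − 2 = 34 − 2 = 32.
t* = t_{0.01, 32} = 2.448678.
Margin = t* × SE = 2.448678 × 0.221 = 0.54116.
CI: 1.938 ± 0.54116 → (1.397, 2.479).
With 98% confidence, each one-unit increase in advertising spend is associated with a change of between 1.397 and 2.479 $1000s in monthly sales.

(1.397, 2.479)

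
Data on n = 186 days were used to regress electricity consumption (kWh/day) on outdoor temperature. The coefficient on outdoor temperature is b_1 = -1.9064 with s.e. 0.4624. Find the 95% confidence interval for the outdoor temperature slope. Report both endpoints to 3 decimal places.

(-2.819, -0.994)

df = n − 2 = 186 − 2 = 184.
t* = t_{0.025, 184} = 1.972941.
Margin = t* × SE = 1.972941 × 0.4624 = 0.91229.
CI: -1.9064 ± 0.91229 → (-2.819, -0.994).
With 95% confidence, each one-unit increase in outdoor temperature is associated with a change of between -2.819 and -0.994 kWh/day in electricity consumption.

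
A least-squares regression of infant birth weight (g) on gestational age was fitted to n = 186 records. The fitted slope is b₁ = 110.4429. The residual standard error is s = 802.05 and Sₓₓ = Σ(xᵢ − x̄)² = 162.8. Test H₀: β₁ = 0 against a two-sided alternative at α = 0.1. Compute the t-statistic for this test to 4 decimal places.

SE(b₁) = s/√Sₓₓ = 802.05/√162.8 = 62.86.
t = 110.4429 / 62.86 = 1.7570.
df = n − 2 = 184.
Two-sided p ≈ 0.0806, which is < 0.1, so reject H₀.
There is evidence that gestational age is associated with infant birth weight.

t = 1.7570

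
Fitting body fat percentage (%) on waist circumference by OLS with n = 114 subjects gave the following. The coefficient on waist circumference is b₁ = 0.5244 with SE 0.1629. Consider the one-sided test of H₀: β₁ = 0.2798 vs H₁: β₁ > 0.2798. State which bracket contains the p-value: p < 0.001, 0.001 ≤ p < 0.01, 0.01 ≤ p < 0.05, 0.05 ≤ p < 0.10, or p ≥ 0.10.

0.05 ≤ p < 0.10

t = (0.5244 − 0.2798) / 0.1629 = 1.502.
df = n − 2 = 114 − 2 = 112.
One-sided p = P(T_{112} > t) ≈ 0.0680.
So 0.05 ≤ p < 0.10.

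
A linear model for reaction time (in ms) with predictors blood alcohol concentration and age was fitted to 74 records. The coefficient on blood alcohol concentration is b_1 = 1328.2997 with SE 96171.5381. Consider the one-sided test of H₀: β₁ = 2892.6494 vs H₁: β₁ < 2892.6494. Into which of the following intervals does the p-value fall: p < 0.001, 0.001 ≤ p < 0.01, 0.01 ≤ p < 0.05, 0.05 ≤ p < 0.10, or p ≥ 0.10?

t = (1328.2997 − 2892.6494) / 96171.5381 = -0.016.
df = n − k − 1 = 74 − 2 − 1 = 71.
One-sided p = P(T_{71} < t) ≈ 0.4935.
So p ≥ 0.10.

p ≥ 0.10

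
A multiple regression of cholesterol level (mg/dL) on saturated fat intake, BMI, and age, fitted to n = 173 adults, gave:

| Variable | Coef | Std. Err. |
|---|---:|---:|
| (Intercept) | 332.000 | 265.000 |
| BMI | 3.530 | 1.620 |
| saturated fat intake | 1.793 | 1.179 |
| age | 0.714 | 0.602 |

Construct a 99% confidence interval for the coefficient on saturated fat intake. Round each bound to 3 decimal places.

(-1.279, 4.865)

Read off: b = 1.793, SE = 1.179 for saturated fat intake.
df = n − k − 1 = 173 − 3 − 1 = 169.
t* = t_{0.005, 169} = 2.605233.
Margin = t* × SE = 2.605233 × 1.179 = 3.07157.
CI: 1.793 ± 3.07157 → (-1.279, 4.865).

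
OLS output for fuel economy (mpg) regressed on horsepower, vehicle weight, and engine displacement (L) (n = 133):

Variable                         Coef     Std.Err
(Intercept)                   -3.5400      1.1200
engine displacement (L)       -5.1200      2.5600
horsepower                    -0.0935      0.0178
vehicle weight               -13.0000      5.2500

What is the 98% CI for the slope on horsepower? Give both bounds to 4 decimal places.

Read off: b = -0.0935, SE = 0.0178 for horsepower.
df = n − k − 1 = 133 − 3 − 1 = 129.
t* = t_{0.01, 129} = 2.355602.
Margin = t* × SE = 2.355602 × 0.0178 = 0.041930.
CI: -0.0935 ± 0.041930 → (-0.1354, -0.0516).

(-0.1354, -0.0516)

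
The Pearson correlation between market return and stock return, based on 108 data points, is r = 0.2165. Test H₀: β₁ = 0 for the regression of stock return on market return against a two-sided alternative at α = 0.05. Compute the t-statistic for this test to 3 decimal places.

t = 2.283

t = r·√(n − 2)/√(1 − r²) = 0.2165·√106/√0.953128 = 2.283.
df = n − 2 = 106.
Two-sided p ≈ 0.0244, which is < 0.05, so reject H₀.
There is evidence of a linear association between market return and stock return.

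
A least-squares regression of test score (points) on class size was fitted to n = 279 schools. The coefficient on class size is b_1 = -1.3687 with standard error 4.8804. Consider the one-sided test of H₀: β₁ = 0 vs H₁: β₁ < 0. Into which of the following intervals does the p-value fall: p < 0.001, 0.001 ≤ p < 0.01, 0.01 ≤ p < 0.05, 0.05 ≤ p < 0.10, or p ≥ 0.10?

t = -1.3687 / 4.8804 = -0.280.
df = n − 2 = 279 − 2 = 277.
One-sided p = P(T_{277} < t) ≈ 0.3897.
So p ≥ 0.10.

p ≥ 0.10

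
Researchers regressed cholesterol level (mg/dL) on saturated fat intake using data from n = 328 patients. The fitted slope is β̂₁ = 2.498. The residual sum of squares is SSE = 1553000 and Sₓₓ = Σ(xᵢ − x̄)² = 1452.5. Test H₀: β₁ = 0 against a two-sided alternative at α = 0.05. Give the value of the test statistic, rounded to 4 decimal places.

t = 1.3793

MSE = SSE/(n − 2) = 1553000/326 = 4763.8.
SE(β̂₁) = √(MSE/Sₓₓ) = √(4763.8/1452.5) = 1.811.
t = 2.498 / 1.811 = 1.3793.
df = n − 2 = 326.
Two-sided p ≈ 0.1687, which is ≥ 0.05, so fail to reject H₀.
The data do not give significant evidence of an association between saturated fat intake and cholesterol level.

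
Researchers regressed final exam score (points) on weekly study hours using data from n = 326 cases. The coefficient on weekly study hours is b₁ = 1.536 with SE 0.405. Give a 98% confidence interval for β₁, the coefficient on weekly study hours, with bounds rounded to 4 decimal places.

df = n − 2 = 326 − 2 = 324.
t* = t_{0.01, 324} = 2.337912.
Margin = t* × SE = 2.337912 × 0.405 = 0.946854.
CI: 1.536 ± 0.946854 → (0.5891, 2.4829).
With 98% confidence, each one-unit increase in weekly study hours is associated with a change of between 0.5891 and 2.4829 points in final exam score.

(0.5891, 2.4829)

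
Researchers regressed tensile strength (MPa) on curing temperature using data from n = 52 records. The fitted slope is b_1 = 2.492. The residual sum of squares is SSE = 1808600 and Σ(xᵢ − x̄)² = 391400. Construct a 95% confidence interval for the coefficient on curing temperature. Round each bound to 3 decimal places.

MSE = SSE/(n − 2) = 1808600/50 = 36172.
SE(b_1) = √(MSE/Sₓₓ) = √(36172/391400) = 0.304002.
df = n − 2 = 50.
t* = t_{0.025, 50} = 2.008559.
Margin = t* × SE = 2.008559 × 0.304002 = 0.61061.
CI: 2.492 ± 0.61061 → (1.881, 3.103).
With 95% confidence, each one-unit increase in curing temperature is associated with a change of between 1.881 and 3.103 MPa in tensile strength.

(1.881, 3.103)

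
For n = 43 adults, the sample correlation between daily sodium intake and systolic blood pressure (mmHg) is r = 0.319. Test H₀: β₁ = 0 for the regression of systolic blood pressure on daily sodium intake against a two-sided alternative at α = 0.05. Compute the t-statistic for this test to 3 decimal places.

t = r·√(n − 2)/√(1 − r²) = 0.319·√41/√0.898239 = 2.155.
df = n − 2 = 41.
Two-sided p ≈ 0.0371, which is < 0.05, so reject H₀.
There is evidence of a linear association between daily sodium intake and systolic blood pressure.

t = 2.155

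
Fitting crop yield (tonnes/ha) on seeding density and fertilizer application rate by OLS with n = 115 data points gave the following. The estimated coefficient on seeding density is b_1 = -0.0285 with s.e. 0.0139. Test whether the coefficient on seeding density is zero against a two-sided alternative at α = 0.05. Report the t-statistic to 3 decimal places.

t = -2.050

H₀: β₁ = 0 vs H₁: β₁ ≠ 0.
t = (b_1 − β₁⁰)/SE = -0.0285 / 0.0139 = -2.050.
df = n − k − 1 = 115 − 2 − 1 = 112.
Two-sided p ≈ 0.0427, which is < 0.05, so reject H₀.
There is evidence that seeding density is associated with crop yield, holding the other predictors fixed.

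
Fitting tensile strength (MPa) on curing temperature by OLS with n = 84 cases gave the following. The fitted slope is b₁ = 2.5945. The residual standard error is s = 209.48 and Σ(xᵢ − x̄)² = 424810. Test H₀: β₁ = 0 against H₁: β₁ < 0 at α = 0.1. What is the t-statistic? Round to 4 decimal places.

t = 8.0725

SE(b₁) = s/√Sₓₓ = 209.48/√424810 = 0.3214.
t = 2.5945 / 0.3214 = 8.0725.
df = n − 2 = 82.
One-sided p ≈ 1.0000, which is ≥ 0.1, so fail to reject H₀.
The data do not give significant evidence that the true slope on curing temperature is negative.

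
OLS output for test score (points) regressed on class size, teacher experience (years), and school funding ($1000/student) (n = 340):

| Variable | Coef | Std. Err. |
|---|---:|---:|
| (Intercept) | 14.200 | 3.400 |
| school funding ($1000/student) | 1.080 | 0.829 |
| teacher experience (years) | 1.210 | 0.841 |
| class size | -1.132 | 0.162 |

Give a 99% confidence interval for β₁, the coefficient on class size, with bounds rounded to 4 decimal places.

(-1.5517, -0.7123)

Read off: b = -1.132, SE = 0.162 for class size.
df = n − k − 1 = 340 − 3 − 1 = 336.
t* = t_{0.005, 336} = 2.59054.
Margin = t* × SE = 2.59054 × 0.162 = 0.419668.
CI: -1.132 ± 0.419668 → (-1.5517, -0.7123).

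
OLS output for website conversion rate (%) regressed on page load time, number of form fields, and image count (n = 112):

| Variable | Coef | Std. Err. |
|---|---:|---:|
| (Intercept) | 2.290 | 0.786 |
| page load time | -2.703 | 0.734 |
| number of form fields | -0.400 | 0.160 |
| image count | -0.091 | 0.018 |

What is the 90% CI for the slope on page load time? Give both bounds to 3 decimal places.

Read off: b = -2.703, SE = 0.734 for page load time.
df = n − k − 1 = 112 − 3 − 1 = 108.
t* = t_{0.05, 108} = 1.659085.
Margin = t* × SE = 1.659085 × 0.734 = 1.21777.
CI: -2.703 ± 1.21777 → (-3.921, -1.485).

(-3.921, -1.485)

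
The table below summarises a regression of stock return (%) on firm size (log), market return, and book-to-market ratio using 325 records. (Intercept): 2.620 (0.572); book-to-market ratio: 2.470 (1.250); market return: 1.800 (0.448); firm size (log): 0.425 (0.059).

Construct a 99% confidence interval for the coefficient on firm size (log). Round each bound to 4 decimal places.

Read off: b = 0.425, SE = 0.059 for firm size (log).
df = n − k − 1 = 325 − 3 − 1 = 321.
t* = t_{0.005, 321} = 2.591232.
Margin = t* × SE = 2.591232 × 0.059 = 0.152883.
CI: 0.425 ± 0.152883 → (0.2721, 0.5779).

(0.2721, 0.5779)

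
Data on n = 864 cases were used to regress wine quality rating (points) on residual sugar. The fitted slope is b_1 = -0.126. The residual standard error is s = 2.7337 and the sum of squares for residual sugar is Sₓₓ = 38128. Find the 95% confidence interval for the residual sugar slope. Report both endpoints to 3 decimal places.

SE(b_1) = s/√Sₓₓ = 2.7337/√38128 = 0.014.
df = n − 2 = 862.
t* = t_{0.025, 862} = 1.96272.
Margin = t* × SE = 1.96272 × 0.014 = 0.02748.
CI: -0.126 ± 0.02748 → (-0.153, -0.099).
With 95% confidence, each one-unit increase in residual sugar is associated with a change of between -0.153 and -0.099 points in wine quality rating.

(-0.153, -0.099)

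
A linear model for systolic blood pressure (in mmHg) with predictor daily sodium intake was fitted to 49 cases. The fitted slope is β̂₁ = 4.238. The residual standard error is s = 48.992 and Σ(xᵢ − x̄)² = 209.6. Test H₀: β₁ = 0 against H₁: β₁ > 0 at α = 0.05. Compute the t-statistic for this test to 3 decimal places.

t = 1.252

SE(β̂₁) = s/√Sₓₓ = 48.992/√209.6 = 3.38399.
t = 4.238 / 3.38399 = 1.252.
df = n − 2 = 47.
One-sided p ≈ 0.1083, which is ≥ 0.05, so fail to reject H₀.
The data do not give significant evidence that the true slope on daily sodium intake is positive.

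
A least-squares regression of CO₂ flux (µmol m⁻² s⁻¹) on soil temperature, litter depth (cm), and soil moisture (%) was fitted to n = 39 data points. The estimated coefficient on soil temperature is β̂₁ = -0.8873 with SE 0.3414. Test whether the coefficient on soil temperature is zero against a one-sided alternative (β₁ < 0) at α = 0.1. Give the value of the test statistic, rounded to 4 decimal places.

H₀: β₁ = 0 vs H₁: β₁ < 0.
t = (β̂₁ − β₁⁰)/SE = -0.8873 / 0.3414 = -2.5990.
df = n − k − 1 = 39 − 3 − 1 = 35.
One-sided p ≈ 0.0068, which is < 0.1, so reject H₀.
There is evidence that the true slope on soil temperature is negative, holding the other predictors fixed.

t = -2.5990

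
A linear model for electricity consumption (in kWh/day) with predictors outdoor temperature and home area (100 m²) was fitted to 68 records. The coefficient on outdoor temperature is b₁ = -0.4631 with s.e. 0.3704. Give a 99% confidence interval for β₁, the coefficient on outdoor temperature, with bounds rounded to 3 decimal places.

df = n − k − 1 = 68 − 2 − 1 = 65.
t* = t_{0.005, 65} = 2.653604.
Margin = t* × SE = 2.653604 × 0.3704 = 0.98290.
CI: -0.4631 ± 0.98290 → (-1.446, 0.520).
With 99% confidence, each one-unit increase in outdoor temperature is associated with a change of between -1.446 and 0.520 kWh/day in electricity consumption, holding the other predictors fixed.

(-1.446, 0.520)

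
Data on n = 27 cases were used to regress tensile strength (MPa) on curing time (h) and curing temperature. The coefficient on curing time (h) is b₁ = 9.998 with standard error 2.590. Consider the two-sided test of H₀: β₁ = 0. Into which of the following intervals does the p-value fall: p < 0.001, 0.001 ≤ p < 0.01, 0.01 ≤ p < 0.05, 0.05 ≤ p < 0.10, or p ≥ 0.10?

t = 9.998 / 2.590 = 3.860.
df = n − k − 1 = 27 − 2 − 1 = 24.
Two-sided p = 2·P(T_{24} > |t|) ≈ 0.0007.
So p < 0.001.

p < 0.001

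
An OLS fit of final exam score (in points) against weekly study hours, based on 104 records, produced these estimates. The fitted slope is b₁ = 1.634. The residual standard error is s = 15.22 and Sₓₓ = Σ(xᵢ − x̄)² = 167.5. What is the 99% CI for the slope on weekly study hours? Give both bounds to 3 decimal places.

(-1.453, 4.721)

SE(b₁) = s/√Sₓₓ = 15.22/√167.5 = 1.176.
df = n − 2 = 102.
t* = t_{0.005, 102} = 2.624891.
Margin = t* × SE = 2.624891 × 1.176 = 3.08687.
CI: 1.634 ± 3.08687 → (-1.453, 4.721).
With 99% confidence, each one-unit increase in weekly study hours is associated with a change of between -1.453 and 4.721 points in final exam score.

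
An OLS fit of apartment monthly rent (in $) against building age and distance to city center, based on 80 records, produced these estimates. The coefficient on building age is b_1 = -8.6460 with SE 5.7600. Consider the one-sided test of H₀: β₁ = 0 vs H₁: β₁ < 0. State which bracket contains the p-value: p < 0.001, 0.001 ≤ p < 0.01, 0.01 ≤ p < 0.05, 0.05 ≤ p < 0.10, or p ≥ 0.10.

0.05 ≤ p < 0.10

t = -8.6460 / 5.7600 = -1.501.
df = n − k − 1 = 80 − 2 − 1 = 77.
One-sided p = P(T_{77} < t) ≈ 0.0687.
So 0.05 ≤ p < 0.10.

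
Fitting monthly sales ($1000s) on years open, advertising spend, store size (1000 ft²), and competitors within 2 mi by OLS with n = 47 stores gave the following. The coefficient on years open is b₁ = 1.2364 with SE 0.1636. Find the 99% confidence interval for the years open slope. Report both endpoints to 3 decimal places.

(0.795, 1.678)

df = n − k − 1 = 47 − 4 − 1 = 42.
t* = t_{0.005, 42} = 2.698066.
Margin = t* × SE = 2.698066 × 0.1636 = 0.44140.
CI: 1.2364 ± 0.44140 → (0.795, 1.678).
With 99% confidence, each one-unit increase in years open is associated with a change of between 0.795 and 1.678 $1000s in monthly sales, holding the other predictors fixed.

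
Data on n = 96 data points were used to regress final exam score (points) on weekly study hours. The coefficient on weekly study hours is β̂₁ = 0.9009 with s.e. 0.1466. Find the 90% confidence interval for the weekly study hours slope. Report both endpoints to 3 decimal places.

(0.657, 1.144)

df = n − 2 = 96 − 2 = 94.
t* = t_{0.05, 94} = 1.661226.
Margin = t* × SE = 1.661226 × 0.1466 = 0.24354.
CI: 0.9009 ± 0.24354 → (0.657, 1.144).
With 90% confidence, each one-unit increase in weekly study hours is associated with a change of between 0.657 and 1.144 points in final exam score.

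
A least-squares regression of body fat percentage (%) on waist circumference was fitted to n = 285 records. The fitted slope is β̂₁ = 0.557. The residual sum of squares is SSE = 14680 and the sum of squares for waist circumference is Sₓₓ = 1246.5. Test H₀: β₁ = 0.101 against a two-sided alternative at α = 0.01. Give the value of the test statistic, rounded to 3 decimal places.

MSE = SSE/(n − 2) = 14680/283 = 51.8728.
SE(β̂₁) = √(MSE/Sₓₓ) = √(51.8728/1246.5) = 0.203997.
t = (0.557 − 0.101) / 0.203997 = 2.235.
df = n − 2 = 283.
Two-sided p ≈ 0.0262, which is ≥ 0.01, so fail to reject H₀.
The data are consistent with a true slope of 0.101 % per unit of waist circumference.

t = 2.235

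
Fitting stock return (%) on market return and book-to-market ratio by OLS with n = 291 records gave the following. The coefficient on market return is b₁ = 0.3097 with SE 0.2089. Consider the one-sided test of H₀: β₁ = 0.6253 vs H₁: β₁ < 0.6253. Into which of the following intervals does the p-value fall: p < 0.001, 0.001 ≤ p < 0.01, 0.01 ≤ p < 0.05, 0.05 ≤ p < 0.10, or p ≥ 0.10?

t = (0.3097 − 0.6253) / 0.2089 = -1.511.
df = n − k − 1 = 291 − 2 − 1 = 288.
One-sided p = P(T_{288} < t) ≈ 0.0660.
So 0.05 ≤ p < 0.10.

0.05 ≤ p < 0.10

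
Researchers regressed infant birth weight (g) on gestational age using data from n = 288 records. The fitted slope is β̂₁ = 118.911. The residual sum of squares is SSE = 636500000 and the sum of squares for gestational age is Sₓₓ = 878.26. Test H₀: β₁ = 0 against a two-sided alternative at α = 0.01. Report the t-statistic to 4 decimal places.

t = 2.3622

MSE = SSE/(n − 2) = 636500000/286 = 2.22552e+06.
SE(β̂₁) = √(MSE/Sₓₓ) = √(2.22552e+06/878.26) = 50.339.
t = 118.911 / 50.339 = 2.3622.
df = n − 2 = 286.
Two-sided p ≈ 0.0188, which is ≥ 0.01, so fail to reject H₀.
The data do not give significant evidence of an association between gestational age and infant birth weight.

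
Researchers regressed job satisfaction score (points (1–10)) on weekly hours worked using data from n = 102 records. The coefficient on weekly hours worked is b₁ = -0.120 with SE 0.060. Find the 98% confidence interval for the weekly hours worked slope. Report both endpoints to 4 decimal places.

(-0.2619, 0.0219)

df = n − 2 = 102 − 2 = 100.
t* = t_{0.01, 100} = 2.364217.
Margin = t* × SE = 2.364217 × 0.060 = 0.141853.
CI: -0.120 ± 0.141853 → (-0.2619, 0.0219).
With 98% confidence, each one-unit increase in weekly hours worked is associated with a change of between -0.2619 and 0.0219 points (1–10) in job satisfaction score.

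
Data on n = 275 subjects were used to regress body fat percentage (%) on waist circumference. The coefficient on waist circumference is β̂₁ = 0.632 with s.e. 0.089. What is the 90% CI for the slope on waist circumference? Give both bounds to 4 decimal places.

(0.4851, 0.7789)

df = n − 2 = 275 − 2 = 273.
t* = t_{0.05, 273} = 1.650454.
Margin = t* × SE = 1.650454 × 0.089 = 0.146890.
CI: 0.632 ± 0.146890 → (0.4851, 0.7789).
With 90% confidence, each one-unit increase in waist circumference is associated with a change of between 0.4851 and 0.7789 % in body fat percentage.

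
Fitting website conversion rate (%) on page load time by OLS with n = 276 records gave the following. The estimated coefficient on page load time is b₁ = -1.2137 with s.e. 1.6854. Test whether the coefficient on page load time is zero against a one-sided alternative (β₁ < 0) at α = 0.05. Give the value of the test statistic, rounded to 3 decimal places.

H₀: β₁ = 0 vs H₁: β₁ < 0.
t = (b₁ − β₁⁰)/SE = -1.2137 / 1.6854 = -0.720.
df = n − 2 = 276 − 2 = 274.
One-sided p ≈ 0.2360, which is ≥ 0.05, so fail to reject H₀.
The data do not give significant evidence that the true slope on page load time is negative.

t = -0.720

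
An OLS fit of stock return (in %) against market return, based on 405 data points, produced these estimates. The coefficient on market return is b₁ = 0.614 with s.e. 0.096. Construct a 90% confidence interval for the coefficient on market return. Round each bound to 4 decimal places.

(0.4557, 0.7723)

df = n − 2 = 405 − 2 = 403.
t* = t_{0.05, 403} = 1.648643.
Margin = t* × SE = 1.648643 × 0.096 = 0.158270.
CI: 0.614 ± 0.158270 → (0.4557, 0.7723).
With 90% confidence, each one-unit increase in market return is associated with a change of between 0.4557 and 0.7723 % in stock return.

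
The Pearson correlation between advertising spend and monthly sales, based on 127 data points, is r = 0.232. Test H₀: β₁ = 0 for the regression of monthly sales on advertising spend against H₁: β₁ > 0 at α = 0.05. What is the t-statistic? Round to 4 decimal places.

t = 2.6666

t = r·√(n − 2)/√(1 − r²) = 0.232·√125/√0.946176 = 2.6666.
df = n − 2 = 125.
One-sided p ≈ 0.0043, which is < 0.05, so reject H₀.
There is evidence of a linear association between advertising spend and monthly sales.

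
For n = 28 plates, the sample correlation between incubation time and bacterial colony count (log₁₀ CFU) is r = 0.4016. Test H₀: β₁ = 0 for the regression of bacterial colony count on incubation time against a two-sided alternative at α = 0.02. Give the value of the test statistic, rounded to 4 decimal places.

t = 2.2360

t = r·√(n − 2)/√(1 − r²) = 0.4016·√26/√0.838717 = 2.2360.
df = n − 2 = 26.
Two-sided p ≈ 0.0342, which is ≥ 0.02, so fail to reject H₀.
The data do not give significant evidence of a linear association between incubation time and bacterial colony count.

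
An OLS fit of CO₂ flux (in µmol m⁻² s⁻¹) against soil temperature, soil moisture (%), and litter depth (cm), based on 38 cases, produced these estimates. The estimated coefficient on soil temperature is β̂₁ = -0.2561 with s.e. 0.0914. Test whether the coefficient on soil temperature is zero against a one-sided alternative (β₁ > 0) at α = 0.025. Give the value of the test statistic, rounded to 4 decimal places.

H₀: β₁ = 0 vs H₁: β₁ > 0.
t = (β̂₁ − β₁⁰)/SE = -0.2561 / 0.0914 = -2.8020.
df = n − k − 1 = 38 − 3 − 1 = 34.
One-sided p ≈ 0.9958, which is ≥ 0.025, so fail to reject H₀.
The data do not give significant evidence that the true slope on soil temperature is positive, holding the other predictors fixed.

t = -2.8020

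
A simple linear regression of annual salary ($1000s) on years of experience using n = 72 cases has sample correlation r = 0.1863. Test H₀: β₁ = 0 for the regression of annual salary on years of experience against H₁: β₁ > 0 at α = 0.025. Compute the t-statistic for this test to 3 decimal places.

t = r·√(n − 2)/√(1 − r²) = 0.1863·√70/√0.965292 = 1.586.
df = n − 2 = 70.
One-sided p ≈ 0.0586, which is ≥ 0.025, so fail to reject H₀.
The data do not give significant evidence of a linear association between years of experience and annual salary.

t = 1.586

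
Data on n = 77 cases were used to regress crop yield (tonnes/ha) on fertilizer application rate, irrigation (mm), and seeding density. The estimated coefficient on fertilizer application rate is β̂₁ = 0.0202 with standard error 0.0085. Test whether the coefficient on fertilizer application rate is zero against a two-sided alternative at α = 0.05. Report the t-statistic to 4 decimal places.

H₀: β₁ = 0 vs H₁: β₁ ≠ 0.
t = (β̂₁ − β₁⁰)/SE = 0.0202 / 0.0085 = 2.3765.
df = n − k − 1 = 77 − 3 − 1 = 73.
Two-sided p ≈ 0.0201, which is < 0.05, so reject H₀.
There is evidence that fertilizer application rate is associated with crop yield, holding the other predictors fixed.

t = 2.3765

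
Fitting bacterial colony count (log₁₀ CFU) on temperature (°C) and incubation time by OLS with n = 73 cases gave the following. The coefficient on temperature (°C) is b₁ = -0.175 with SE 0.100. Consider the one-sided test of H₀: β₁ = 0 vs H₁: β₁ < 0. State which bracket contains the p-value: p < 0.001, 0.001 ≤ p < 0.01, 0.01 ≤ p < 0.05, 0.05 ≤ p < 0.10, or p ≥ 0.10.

t = -0.175 / 0.100 = -1.750.
df = n − k − 1 = 73 − 2 − 1 = 70.
One-sided p = P(T_{70} < t) ≈ 0.0423.
So 0.01 ≤ p < 0.05.

0.01 ≤ p < 0.05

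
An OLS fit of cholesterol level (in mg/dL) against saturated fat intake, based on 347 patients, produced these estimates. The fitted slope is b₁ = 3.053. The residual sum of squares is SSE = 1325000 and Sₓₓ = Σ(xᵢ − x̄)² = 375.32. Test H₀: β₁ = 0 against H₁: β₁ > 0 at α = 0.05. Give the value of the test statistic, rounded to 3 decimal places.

MSE = SSE/(n − 2) = 1325000/345 = 3840.58.
SE(b₁) = √(MSE/Sₓₓ) = √(3840.58/375.32) = 3.19888.
t = 3.053 / 3.19888 = 0.954.
df = n − 2 = 345.
One-sided p ≈ 0.1703, which is ≥ 0.05, so fail to reject H₀.
The data do not give significant evidence that the true slope on saturated fat intake is positive.

t = 0.954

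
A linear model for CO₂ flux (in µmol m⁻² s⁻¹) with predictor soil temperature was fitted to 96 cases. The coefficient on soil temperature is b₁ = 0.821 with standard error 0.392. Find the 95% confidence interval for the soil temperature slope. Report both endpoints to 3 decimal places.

(0.043, 1.599)

df = n − 2 = 96 − 2 = 94.
t* = t_{0.025, 94} = 1.985523.
Margin = t* × SE = 1.985523 × 0.392 = 0.77833.
CI: 0.821 ± 0.77833 → (0.043, 1.599).
With 95% confidence, each one-unit increase in soil temperature is associated with a change of between 0.043 and 1.599 µmol m⁻² s⁻¹ in CO₂ flux.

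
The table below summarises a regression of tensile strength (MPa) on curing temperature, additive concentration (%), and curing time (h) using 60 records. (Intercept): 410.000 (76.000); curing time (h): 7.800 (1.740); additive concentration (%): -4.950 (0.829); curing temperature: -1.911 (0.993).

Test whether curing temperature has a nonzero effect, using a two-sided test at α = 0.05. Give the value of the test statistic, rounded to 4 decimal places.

Read off: b = -1.911, SE = 0.993 for curing temperature.
H₀: β₁ = 0 vs H₁: β₁ ≠ 0.
t = -1.911 / 0.993 = -1.9245.
df = n − k − 1 = 60 − 3 − 1 = 56.
Two-sided p ≈ 0.0594, which is ≥ 0.05, so fail to reject H₀.
The data do not give significant evidence of an association between curing temperature and tensile strength, after adjusting for the other predictors.

t = -1.9245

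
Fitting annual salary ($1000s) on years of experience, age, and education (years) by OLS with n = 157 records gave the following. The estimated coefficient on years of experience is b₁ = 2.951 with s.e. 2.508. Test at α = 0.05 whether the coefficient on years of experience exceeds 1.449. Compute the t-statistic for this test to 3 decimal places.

t = 0.599

H₀: β₁ = 1.449 vs H₁: β₁ > 1.449.
t = (b₁ − β₁⁰)/SE = (2.951 − 1.449) / 2.508 = 0.599.
df = n − k − 1 = 157 − 3 − 1 = 153.
One-sided p ≈ 0.2751, which is ≥ 0.05, so fail to reject H₀.
The data do not give significant evidence that the true slope on years of experience exceeds 1.449 $1000s per unit, holding the other predictors fixed.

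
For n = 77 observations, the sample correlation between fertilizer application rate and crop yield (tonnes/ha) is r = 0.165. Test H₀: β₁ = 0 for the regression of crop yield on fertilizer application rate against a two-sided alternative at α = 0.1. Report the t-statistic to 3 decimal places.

t = r·√(n − 2)/√(1 − r²) = 0.165·√75/√0.972775 = 1.449.
df = n − 2 = 75.
Two-sided p ≈ 0.1516, which is ≥ 0.1, so fail to reject H₀.
The data do not give significant evidence of a linear association between fertilizer application rate and crop yield.

t = 1.449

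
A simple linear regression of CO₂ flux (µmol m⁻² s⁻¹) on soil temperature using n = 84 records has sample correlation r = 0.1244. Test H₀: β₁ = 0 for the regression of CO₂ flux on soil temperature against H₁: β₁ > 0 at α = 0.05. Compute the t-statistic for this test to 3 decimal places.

t = 1.135

t = r·√(n − 2)/√(1 − r²) = 0.1244·√82/√0.984525 = 1.135.
df = n − 2 = 82.
One-sided p ≈ 0.1298, which is ≥ 0.05, so fail to reject H₀.
The data do not give significant evidence of a linear association between soil temperature and CO₂ flux.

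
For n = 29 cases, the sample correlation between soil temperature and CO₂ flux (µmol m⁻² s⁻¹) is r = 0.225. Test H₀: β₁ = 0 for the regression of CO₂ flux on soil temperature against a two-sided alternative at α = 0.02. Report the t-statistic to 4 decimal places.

t = r·√(n − 2)/√(1 − r²) = 0.225·√27/√0.949375 = 1.1999.
df = n − 2 = 27.
Two-sided p ≈ 0.2406, which is ≥ 0.02, so fail to reject H₀.
The data do not give significant evidence of a linear association between soil temperature and CO₂ flux.

t = 1.1999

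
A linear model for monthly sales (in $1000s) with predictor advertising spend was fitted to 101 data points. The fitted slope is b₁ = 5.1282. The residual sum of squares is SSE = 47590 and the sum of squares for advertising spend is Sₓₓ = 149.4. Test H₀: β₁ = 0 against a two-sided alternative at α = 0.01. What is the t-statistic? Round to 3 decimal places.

MSE = SSE/(n − 2) = 47590/99 = 480.707.
SE(b₁) = √(MSE/Sₓₓ) = √(480.707/149.4) = 1.79376.
t = 5.1282 / 1.79376 = 2.859.
df = n − 2 = 99.
Two-sided p ≈ 0.0052, which is < 0.01, so reject H₀.
There is evidence that advertising spend is associated with monthly sales.

t = 2.859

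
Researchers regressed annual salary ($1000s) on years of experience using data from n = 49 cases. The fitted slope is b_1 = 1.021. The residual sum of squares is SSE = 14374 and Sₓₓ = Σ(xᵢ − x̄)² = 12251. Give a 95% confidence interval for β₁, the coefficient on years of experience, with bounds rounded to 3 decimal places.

MSE = SSE/(n − 2) = 14374/47 = 305.83.
SE(b_1) = √(MSE/Sₓₓ) = √(305.83/12251) = 0.157999.
df = n − 2 = 47.
t* = t_{0.025, 47} = 2.011741.
Margin = t* × SE = 2.011741 × 0.157999 = 0.31785.
CI: 1.021 ± 0.31785 → (0.703, 1.339).
With 95% confidence, each one-unit increase in years of experience is associated with a change of between 0.703 and 1.339 $1000s in annual salary.

(0.703, 1.339)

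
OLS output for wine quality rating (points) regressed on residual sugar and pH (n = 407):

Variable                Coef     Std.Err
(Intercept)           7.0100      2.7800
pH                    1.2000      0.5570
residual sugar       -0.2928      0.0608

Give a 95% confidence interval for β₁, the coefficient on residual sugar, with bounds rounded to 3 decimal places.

(-0.412, -0.173)

Read off: b = -0.2928, SE = 0.0608 for residual sugar.
df = n − k − 1 = 407 − 2 − 1 = 404.
t* = t_{0.025, 404} = 1.965853.
Margin = t* × SE = 1.965853 × 0.0608 = 0.11952.
CI: -0.2928 ± 0.11952 → (-0.412, -0.173).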